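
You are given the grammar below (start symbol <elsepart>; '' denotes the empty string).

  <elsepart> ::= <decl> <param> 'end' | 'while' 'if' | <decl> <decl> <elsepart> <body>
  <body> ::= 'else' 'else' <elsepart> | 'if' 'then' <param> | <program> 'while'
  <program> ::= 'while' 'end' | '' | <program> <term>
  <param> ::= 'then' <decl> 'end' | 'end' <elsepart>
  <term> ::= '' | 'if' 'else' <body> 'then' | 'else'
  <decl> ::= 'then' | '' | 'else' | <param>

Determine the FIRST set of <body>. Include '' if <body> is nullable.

{ 'else', 'if', 'while' }

<body> ::= 'else' 'else' <elsepart> contributes {'else'}.
<body> ::= 'if' 'then' <param> contributes {'if'}.
From <body> ::= <program> 'while': <program> nullable, take FIRST(<program>) ∪ {'while'} = { 'else', 'if', 'while' }.
Union: FIRST(<body>) = { 'else', 'if', 'while' }.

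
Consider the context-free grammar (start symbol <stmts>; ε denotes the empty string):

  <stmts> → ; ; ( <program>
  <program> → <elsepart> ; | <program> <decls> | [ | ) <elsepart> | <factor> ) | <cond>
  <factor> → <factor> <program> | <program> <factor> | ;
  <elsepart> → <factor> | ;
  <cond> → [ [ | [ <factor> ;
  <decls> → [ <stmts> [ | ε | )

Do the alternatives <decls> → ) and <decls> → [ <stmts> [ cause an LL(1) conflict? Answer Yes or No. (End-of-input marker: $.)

FIRST()) = { ) } and FIRST([ <stmts> [) = { [ }.
The FIRST sets are disjoint and neither alternative is nullable — no conflict.

No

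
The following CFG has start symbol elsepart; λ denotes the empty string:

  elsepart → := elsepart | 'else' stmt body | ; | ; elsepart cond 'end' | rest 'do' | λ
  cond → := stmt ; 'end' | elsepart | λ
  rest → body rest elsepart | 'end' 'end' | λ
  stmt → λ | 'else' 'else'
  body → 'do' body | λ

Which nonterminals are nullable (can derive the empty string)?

{ body, cond, elsepart, rest, stmt }

Directly nullable (have an λ-production): elsepart, cond, rest, stmt, body.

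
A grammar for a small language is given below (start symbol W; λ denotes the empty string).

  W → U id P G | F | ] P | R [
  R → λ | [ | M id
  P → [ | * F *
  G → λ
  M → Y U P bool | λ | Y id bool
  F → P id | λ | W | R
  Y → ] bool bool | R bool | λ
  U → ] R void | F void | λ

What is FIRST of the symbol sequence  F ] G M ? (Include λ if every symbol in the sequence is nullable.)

Add FIRST(F)\{λ} = { *, [, ], bool, id, void }; F is nullable, continue.
] is a terminal; add {]} and stop.

{ *, [, ], bool, id, void }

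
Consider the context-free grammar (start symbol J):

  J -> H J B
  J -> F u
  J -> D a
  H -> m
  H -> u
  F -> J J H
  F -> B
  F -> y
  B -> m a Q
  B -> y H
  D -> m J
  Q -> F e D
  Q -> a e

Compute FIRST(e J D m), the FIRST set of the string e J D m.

{ e }

e is a terminal; add {e} and stop.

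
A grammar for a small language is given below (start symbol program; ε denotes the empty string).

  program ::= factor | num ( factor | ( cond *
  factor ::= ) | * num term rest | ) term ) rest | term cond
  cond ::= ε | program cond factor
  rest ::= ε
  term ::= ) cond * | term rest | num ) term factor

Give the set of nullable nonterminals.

Directly nullable (have an ε-production): cond, rest.
No other nonterminal has a production whose RHS symbols are all nullable.

{ cond, rest }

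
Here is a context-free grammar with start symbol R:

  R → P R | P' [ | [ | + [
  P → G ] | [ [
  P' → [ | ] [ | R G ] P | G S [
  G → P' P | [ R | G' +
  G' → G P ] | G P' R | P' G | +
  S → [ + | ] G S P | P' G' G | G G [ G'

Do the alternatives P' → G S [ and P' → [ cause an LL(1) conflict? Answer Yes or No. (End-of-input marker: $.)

FIRST(G S [) = { +, [, ] } and FIRST([) = { [ }.
Both contain [, so the two alternatives are not disjoint — LL(1) conflict.

Yes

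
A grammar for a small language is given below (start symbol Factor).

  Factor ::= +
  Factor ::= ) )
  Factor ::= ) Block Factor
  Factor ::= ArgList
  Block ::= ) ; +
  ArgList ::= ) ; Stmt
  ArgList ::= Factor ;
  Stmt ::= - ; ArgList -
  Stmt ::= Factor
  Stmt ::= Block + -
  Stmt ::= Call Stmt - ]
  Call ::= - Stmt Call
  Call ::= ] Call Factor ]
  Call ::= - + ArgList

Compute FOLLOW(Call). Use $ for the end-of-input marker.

In Stmt ::= Call Stmt - ]: add FIRST(Stmt - ]) = { ), +, -, ] }.
In Call ::= - Stmt Call: Call is at the end, add FOLLOW(Call) = { ), +, -, ] }.
In Call ::= ] Call Factor ]: add FIRST(Factor ]) = { ), + }.
Union: FOLLOW(Call) = { ), +, -, ] }.

{ ), +, -, ] }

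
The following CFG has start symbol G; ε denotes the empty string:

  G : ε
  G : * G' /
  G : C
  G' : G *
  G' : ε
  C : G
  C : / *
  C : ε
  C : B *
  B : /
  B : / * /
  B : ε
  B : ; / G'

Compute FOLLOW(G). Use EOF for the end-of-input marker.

{ EOF, * }

G is the start symbol, so EOF ∈ FOLLOW(G).
In G' : G *: add FIRST(*) = { * }.
In C : G: G is at the end, add FOLLOW(C) = { EOF, * }.
Union: FOLLOW(G) = { EOF, * }.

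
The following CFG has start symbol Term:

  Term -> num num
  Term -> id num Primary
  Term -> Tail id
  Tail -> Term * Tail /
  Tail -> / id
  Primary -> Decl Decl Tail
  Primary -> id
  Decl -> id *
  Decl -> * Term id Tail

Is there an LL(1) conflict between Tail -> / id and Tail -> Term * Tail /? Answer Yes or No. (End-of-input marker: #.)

Yes

FIRST(/ id) = { / } and FIRST(Term * Tail /) = { /, id, num }.
Both contain /, so the two alternatives are not disjoint — LL(1) conflict.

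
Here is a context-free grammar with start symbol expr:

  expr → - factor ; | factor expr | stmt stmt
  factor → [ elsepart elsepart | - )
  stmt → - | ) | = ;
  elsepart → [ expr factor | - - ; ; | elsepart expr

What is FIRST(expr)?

expr → - factor ; contributes {-}.
From expr → factor expr: add FIRST(factor) = { -, [ }.
From expr → stmt stmt: add FIRST(stmt) = { ), -, = }.
Union: FIRST(expr) = { ), -, =, [ }.

{ ), -, =, [ }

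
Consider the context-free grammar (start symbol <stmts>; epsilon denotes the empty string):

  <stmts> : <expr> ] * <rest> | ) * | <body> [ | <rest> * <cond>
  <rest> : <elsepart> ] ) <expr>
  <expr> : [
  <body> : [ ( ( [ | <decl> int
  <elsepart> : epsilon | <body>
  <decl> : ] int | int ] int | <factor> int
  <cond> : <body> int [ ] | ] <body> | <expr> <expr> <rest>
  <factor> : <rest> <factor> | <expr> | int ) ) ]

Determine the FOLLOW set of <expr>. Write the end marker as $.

{ $, *, [, ], int }

In <stmts> : <expr> ] * <rest>: add FIRST(] * <rest>) = { ] }.
In <rest> : <elsepart> ] ) <expr>: <expr> is at the end, add FOLLOW(<rest>) = { $, *, [, ], int }.
In <cond> : <expr> <expr> <rest>: add FIRST(<expr> <rest>) = { [ }.
In <cond> : <expr> <expr> <rest>: add FIRST(<rest>) = { [, ], int }.
In <factor> : <expr>: <expr> is at the end, add FOLLOW(<factor>) = { int }.
Union: FOLLOW(<expr>) = { $, *, [, ], int }.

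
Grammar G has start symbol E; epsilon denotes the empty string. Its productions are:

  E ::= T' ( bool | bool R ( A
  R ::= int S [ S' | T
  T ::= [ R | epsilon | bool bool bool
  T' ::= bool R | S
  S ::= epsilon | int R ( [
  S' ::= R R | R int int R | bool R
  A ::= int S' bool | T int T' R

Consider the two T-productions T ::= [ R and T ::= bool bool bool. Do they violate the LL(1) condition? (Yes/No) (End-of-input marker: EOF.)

No

FIRST([ R) = { [ } and FIRST(bool bool bool) = { bool }.
The FIRST sets are disjoint and neither alternative is nullable — no conflict.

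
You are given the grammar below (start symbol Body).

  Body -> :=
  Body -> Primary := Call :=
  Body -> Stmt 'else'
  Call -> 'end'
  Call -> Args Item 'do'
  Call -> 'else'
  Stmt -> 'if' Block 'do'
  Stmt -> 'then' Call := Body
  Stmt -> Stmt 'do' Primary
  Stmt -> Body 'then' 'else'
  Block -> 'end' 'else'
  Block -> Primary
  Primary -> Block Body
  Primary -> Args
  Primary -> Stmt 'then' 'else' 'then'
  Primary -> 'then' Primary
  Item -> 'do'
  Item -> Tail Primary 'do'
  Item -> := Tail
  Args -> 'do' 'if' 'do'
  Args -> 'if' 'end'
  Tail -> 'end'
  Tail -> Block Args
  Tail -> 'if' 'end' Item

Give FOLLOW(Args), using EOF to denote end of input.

In Call -> Args Item 'do': add FIRST(Item 'do') = { 'do', 'end', 'if', 'then', := }.
In Primary -> Args: Args is at the end, add FOLLOW(Primary) = { 'do', 'else', 'end', 'if', 'then', := }.
In Tail -> Block Args: Args is at the end, add FOLLOW(Tail) = { 'do', 'end', 'if', 'then', := }.
Union: FOLLOW(Args) = { 'do', 'else', 'end', 'if', 'then', := }.

{ 'do', 'else', 'end', 'if', 'then', := }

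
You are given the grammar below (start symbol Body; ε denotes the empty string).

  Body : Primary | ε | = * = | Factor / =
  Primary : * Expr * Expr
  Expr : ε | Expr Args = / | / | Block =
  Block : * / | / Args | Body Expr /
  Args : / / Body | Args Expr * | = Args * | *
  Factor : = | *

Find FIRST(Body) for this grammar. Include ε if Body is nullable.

From Body : Primary: add FIRST(Primary) = { * }.
Body : ε contributes ε.
Body : = * = contributes {=}.
From Body : Factor / =: add FIRST(Factor) = { *, = }.
Union: FIRST(Body) = { *, =, ε }.

{ *, =, ε }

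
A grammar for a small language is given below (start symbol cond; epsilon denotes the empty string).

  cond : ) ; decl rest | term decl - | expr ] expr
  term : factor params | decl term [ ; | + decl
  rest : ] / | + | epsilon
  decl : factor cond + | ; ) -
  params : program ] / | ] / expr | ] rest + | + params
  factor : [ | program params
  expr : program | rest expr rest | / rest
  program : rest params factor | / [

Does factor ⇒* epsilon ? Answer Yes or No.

No

Nullable nonterminals: rest.
No production of factor has an RHS whose symbols are all nullable, so factor is not nullable.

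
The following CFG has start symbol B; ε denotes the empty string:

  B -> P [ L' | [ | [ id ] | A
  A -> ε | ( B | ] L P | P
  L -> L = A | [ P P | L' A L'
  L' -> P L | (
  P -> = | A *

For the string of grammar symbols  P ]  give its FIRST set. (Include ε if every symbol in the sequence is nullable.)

{ (, *, =, ] }

Add FIRST(P) = { (, *, =, ] }; P is not nullable, stop.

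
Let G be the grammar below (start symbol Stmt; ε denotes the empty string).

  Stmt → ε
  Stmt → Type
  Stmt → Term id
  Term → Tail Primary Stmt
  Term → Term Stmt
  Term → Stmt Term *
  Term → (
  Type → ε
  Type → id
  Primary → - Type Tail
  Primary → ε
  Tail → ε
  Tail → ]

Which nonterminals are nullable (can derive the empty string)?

Directly nullable (have an ε-production): Stmt, Type, Primary, Tail.
Term → Tail Primary Stmt with every symbol nullable, so Term is nullable.

{ Primary, Stmt, Tail, Term, Type }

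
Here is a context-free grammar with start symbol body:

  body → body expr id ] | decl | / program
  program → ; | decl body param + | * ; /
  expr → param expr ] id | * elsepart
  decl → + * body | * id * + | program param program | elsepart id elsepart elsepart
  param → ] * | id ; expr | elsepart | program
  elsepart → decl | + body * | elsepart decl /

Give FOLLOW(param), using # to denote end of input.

In program → decl body param +: add FIRST(+) = { + }.
In expr → param expr ] id: add FIRST(expr ] id) = { *, +, ;, ], id }.
In decl → program param program: add FIRST(program) = { *, +, ; }.
Union: FOLLOW(param) = { *, +, ;, ], id }.

{ *, +, ;, ], id }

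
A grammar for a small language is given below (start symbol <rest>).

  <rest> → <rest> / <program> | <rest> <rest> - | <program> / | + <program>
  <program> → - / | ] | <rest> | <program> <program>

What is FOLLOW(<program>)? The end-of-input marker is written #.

In <rest> → <rest> / <program>: <program> is at the end, add FOLLOW(<rest>) = { #, +, -, /, ] }.
In <rest> → <program> /: add FIRST(/) = { / }.
In <rest> → + <program>: <program> is at the end, add FOLLOW(<rest>) = { #, +, -, /, ] }.
In <program> → <program> <program>: add FIRST(<program>) = { +, -, ] }.
In <program> → <program> <program>: <program> is at the end, add FOLLOW(<program>) = { #, +, -, /, ] }.
Union: FOLLOW(<program>) = { #, +, -, /, ] }.

{ #, +, -, /, ] }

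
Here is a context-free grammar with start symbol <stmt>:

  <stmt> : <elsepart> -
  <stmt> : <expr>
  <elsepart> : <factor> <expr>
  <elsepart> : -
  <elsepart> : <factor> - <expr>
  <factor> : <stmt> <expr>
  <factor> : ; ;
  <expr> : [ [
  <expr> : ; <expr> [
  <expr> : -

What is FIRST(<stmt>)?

{ -, ;, [ }

From <stmt> : <elsepart> -: add FIRST(<elsepart>) = { -, ;, [ }.
From <stmt> : <expr>: add FIRST(<expr>) = { -, ;, [ }.
Union: FIRST(<stmt>) = { -, ;, [ }.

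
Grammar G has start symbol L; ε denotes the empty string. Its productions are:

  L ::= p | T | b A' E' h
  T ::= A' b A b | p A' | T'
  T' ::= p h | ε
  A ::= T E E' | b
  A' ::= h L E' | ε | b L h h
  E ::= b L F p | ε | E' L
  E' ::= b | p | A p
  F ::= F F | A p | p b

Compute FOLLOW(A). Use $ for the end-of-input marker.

In T ::= A' b A b: add FIRST(b) = { b }.
In E' ::= A p: add FIRST(p) = { p }.
In F ::= A p: add FIRST(p) = { p }.
Union: FOLLOW(A) = { b, p }.

{ b, p }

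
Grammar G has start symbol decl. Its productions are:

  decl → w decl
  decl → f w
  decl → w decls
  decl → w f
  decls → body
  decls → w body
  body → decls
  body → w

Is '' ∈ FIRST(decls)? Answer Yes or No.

No

No nonterminal in this grammar is nullable.
No production of decls has an RHS whose symbols are all nullable, so decls is not nullable.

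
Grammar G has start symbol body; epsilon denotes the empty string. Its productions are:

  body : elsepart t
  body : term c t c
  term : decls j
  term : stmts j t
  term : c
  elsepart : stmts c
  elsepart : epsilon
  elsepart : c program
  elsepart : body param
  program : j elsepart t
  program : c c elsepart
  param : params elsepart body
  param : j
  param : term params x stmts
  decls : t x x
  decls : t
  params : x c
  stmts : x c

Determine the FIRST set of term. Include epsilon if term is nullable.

From term : decls j: add FIRST(decls) = { t }.
From term : stmts j t: add FIRST(stmts) = { x }.
term : c contributes {c}.
Union: FIRST(term) = { c, t, x }.

{ c, t, x }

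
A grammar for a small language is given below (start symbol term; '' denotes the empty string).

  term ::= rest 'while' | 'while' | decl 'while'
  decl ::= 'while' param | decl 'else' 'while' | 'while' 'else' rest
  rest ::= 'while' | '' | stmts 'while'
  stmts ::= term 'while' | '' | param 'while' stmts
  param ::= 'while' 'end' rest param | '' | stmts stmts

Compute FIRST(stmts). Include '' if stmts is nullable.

From stmts ::= term 'while': add FIRST(term) = { 'while' }.
stmts ::= '' contributes ''.
From stmts ::= param 'while' stmts: param nullable, take FIRST(param) ∪ {'while'} = { 'while' }.
Union: FIRST(stmts) = { 'while', '' }.

{ 'while', '' }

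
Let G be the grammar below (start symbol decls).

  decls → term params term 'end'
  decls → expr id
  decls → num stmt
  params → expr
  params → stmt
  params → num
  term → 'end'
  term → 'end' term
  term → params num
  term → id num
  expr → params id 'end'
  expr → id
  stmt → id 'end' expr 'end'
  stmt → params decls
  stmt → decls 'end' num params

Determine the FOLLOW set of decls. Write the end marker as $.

decls is the start symbol, so $ ∈ FOLLOW(decls).
In stmt → params decls: decls is at the end, add FOLLOW(stmt) = { $, 'end', id, num }.
In stmt → decls 'end' num params: add FIRST('end' num params) = { 'end' }.
Union: FOLLOW(decls) = { $, 'end', id, num }.

{ $, 'end', id, num }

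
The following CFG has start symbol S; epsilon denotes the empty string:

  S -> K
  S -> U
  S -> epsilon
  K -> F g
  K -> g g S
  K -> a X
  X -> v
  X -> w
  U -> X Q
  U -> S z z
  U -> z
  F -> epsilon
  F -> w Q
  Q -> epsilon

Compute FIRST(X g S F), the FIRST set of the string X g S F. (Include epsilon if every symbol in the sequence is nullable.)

{ v, w }

Add FIRST(X) = { v, w }; X is not nullable, stop.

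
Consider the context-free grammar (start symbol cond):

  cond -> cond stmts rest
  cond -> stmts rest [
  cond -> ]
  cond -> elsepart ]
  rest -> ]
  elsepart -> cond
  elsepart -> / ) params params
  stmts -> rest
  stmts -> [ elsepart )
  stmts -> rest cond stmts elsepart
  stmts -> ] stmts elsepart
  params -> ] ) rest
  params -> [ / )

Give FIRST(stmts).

{ [, ] }

From stmts -> rest: add FIRST(rest) = { ] }.
stmts -> [ elsepart ) contributes {[}.
From stmts -> rest cond stmts elsepart: add FIRST(rest) = { ] }.
stmts -> ] stmts elsepart contributes {]}.
Union: FIRST(stmts) = { [, ] }.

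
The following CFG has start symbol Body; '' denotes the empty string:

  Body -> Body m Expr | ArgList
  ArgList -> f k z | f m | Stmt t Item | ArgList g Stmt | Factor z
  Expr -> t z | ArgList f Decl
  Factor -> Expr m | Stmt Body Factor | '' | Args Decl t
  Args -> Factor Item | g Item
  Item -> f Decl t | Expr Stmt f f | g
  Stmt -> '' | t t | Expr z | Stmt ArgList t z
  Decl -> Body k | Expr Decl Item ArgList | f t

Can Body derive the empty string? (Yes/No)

No

Nullable nonterminals: Factor, Stmt.
No production of Body has an RHS whose symbols are all nullable, so Body is not nullable.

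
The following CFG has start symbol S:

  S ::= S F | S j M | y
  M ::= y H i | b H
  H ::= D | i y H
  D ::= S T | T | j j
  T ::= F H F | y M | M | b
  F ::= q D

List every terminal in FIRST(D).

{ b, j, q, y }

From D ::= S T: add FIRST(S) = { y }.
From D ::= T: add FIRST(T) = { b, q, y }.
D ::= j j contributes {j}.
Union: FIRST(D) = { b, j, q, y }.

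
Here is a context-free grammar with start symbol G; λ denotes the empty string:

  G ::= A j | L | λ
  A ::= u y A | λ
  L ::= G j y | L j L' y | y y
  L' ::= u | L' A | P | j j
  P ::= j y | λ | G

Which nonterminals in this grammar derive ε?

Directly nullable (have an λ-production): G, A, P.
L' ::= L' A with every symbol nullable, so L' is nullable.
No other nonterminal has a production whose RHS symbols are all nullable.

{ A, G, L', P }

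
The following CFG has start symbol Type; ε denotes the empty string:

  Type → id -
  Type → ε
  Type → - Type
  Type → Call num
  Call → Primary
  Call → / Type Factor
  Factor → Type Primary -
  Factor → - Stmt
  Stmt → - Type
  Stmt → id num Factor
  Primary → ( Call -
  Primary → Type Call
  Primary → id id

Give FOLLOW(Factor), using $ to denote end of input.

{ -, num }

In Call → / Type Factor: Factor is at the end, add FOLLOW(Call) = { -, num }.
In Stmt → id num Factor: Factor is at the end, add FOLLOW(Stmt) = { -, num }.
Union: FOLLOW(Factor) = { -, num }.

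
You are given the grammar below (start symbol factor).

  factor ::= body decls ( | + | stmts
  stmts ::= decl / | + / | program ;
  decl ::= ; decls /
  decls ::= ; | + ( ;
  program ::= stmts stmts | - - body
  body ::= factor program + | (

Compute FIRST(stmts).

From stmts ::= decl /: add FIRST(decl) = { ; }.
stmts ::= + / contributes {+}.
From stmts ::= program ;: add FIRST(program) = { +, -, ; }.
Union: FIRST(stmts) = { +, -, ; }.

{ +, -, ; }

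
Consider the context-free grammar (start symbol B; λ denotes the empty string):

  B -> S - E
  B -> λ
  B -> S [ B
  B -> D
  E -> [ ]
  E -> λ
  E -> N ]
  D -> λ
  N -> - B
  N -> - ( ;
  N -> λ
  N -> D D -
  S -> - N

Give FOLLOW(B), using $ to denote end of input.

{ $, -, [, ] }

B is the start symbol, so $ ∈ FOLLOW(B).
In B -> S [ B: B is at the end, add FOLLOW(B) = { $, -, [, ] }.
In N -> - B: B is at the end, add FOLLOW(N) = { -, [, ] }.
Union: FOLLOW(B) = { $, -, [, ] }.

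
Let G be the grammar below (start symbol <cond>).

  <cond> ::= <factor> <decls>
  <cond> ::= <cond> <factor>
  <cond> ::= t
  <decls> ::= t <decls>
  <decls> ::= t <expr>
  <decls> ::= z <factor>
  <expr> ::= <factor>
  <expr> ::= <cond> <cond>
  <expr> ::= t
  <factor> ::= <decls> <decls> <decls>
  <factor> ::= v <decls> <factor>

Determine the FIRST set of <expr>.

{ t, v, z }

From <expr> ::= <factor>: add FIRST(<factor>) = { t, v, z }.
From <expr> ::= <cond> <cond>: add FIRST(<cond>) = { t, v, z }.
<expr> ::= t contributes {t}.
Union: FIRST(<expr>) = { t, v, z }.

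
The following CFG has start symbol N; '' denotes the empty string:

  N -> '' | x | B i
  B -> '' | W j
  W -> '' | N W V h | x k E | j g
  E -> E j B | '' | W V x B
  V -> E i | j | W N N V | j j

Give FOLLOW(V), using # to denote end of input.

In W -> N W V h: add FIRST(h) = { h }.
In E -> W V x B: add FIRST(x B) = { x }.
In V -> W N N V: V is at the end, add FOLLOW(V) = { h, x }.
Union: FOLLOW(V) = { h, x }.

{ h, x }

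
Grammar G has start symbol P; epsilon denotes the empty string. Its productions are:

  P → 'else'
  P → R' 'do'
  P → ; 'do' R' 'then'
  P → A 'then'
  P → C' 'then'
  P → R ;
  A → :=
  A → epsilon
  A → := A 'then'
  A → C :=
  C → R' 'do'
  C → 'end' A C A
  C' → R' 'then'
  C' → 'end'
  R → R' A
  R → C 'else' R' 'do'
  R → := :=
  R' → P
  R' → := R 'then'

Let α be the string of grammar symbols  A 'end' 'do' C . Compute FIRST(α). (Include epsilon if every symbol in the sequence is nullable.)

Add FIRST(A)\{epsilon} = { 'else', 'end', 'then', :=, ; }; A is nullable, continue.
'end' is a terminal; add {'end'} and stop.

{ 'else', 'end', 'then', :=, ; }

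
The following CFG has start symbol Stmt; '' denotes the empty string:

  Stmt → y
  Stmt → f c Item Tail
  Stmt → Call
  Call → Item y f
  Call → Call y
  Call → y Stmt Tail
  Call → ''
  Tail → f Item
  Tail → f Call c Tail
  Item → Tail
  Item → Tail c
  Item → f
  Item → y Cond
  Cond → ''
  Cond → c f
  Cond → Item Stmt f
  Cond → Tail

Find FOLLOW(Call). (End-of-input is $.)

{ $, c, f, y }

In Stmt → Call: Call is at the end, add FOLLOW(Stmt) = { $, f }.
In Call → Call y: add FIRST(y) = { y }.
In Tail → f Call c Tail: add FIRST(c Tail) = { c }.
Union: FOLLOW(Call) = { $, c, f, y }.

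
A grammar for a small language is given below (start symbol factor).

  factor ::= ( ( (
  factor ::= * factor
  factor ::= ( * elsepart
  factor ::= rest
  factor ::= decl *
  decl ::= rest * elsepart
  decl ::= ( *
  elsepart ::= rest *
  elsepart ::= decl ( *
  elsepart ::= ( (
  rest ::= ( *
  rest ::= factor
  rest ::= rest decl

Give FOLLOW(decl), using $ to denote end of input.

{ $, (, * }

In factor ::= decl *: add FIRST(*) = { * }.
In elsepart ::= decl ( *: add FIRST(( *) = { ( }.
In rest ::= rest decl: decl is at the end, add FOLLOW(rest) = { $, (, * }.
Union: FOLLOW(decl) = { $, (, * }.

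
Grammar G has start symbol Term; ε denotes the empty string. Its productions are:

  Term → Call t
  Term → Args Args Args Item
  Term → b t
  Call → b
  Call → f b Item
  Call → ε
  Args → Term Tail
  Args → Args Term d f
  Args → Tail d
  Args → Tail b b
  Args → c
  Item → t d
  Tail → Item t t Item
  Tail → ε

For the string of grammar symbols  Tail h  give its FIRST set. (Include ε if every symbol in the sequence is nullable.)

Add FIRST(Tail)\{ε} = { t }; Tail is nullable, continue.
h is a terminal; add {h} and stop.

{ h, t }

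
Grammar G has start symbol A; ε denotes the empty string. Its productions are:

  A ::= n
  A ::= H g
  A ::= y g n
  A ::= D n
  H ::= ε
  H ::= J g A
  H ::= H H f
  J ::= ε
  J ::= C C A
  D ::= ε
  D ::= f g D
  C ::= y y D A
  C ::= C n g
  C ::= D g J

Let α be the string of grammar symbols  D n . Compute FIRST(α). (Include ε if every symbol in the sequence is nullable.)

Add FIRST(D)\{ε} = { f }; D is nullable, continue.
n is a terminal; add {n} and stop.

{ f, n }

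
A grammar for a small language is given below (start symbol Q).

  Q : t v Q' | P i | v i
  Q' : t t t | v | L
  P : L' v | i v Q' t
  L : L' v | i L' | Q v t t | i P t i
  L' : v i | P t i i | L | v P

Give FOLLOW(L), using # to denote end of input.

In Q' : L: L is at the end, add FOLLOW(Q') = { #, t, v }.
In L' : L: L is at the end, add FOLLOW(L') = { #, t, v }.
Union: FOLLOW(L) = { #, t, v }.

{ #, t, v }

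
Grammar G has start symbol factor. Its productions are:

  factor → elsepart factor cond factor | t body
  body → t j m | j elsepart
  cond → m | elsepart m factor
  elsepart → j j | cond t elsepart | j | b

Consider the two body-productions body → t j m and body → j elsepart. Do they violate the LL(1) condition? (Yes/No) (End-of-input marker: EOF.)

FIRST(t j m) = { t } and FIRST(j elsepart) = { j }.
The FIRST sets are disjoint and neither alternative is nullable — no conflict.

No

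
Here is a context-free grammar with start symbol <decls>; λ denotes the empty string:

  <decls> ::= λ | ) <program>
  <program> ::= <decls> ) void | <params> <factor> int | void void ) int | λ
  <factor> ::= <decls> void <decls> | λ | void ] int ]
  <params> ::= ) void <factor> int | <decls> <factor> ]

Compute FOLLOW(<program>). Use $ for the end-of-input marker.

{ $, ), ], int, void }

In <decls> ::= ) <program>: <program> is at the end, add FOLLOW(<decls>) = { $, ), ], int, void }.
Union: FOLLOW(<program>) = { $, ), ], int, void }.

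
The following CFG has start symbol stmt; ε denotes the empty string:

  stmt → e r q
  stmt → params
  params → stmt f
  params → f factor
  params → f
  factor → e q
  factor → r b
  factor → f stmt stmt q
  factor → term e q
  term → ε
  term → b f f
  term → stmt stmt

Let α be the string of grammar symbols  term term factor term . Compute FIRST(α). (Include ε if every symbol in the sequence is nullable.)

{ b, e, f, r }

Add FIRST(term)\{ε} = { b, e, f }; term is nullable, continue.
Add FIRST(term)\{ε} = { b, e, f }; term is nullable, continue.
Add FIRST(factor) = { b, e, f, r }; factor is not nullable, stop.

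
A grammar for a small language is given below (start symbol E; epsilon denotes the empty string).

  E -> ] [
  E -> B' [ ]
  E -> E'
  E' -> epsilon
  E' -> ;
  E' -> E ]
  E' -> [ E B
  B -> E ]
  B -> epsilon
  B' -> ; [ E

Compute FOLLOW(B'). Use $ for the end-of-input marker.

In E -> B' [ ]: add FIRST([ ]) = { [ }.
Union: FOLLOW(B') = { [ }.

{ [ }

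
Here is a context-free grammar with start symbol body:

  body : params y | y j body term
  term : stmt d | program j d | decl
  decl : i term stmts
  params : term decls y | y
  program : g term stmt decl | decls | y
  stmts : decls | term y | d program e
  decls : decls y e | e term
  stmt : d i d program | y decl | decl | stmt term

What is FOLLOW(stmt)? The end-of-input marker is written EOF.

In term : stmt d: add FIRST(d) = { d }.
In program : g term stmt decl: add FIRST(decl) = { i }.
In stmt : stmt term: add FIRST(term) = { d, e, g, i, y }.
Union: FOLLOW(stmt) = { d, e, g, i, y }.

{ d, e, g, i, y }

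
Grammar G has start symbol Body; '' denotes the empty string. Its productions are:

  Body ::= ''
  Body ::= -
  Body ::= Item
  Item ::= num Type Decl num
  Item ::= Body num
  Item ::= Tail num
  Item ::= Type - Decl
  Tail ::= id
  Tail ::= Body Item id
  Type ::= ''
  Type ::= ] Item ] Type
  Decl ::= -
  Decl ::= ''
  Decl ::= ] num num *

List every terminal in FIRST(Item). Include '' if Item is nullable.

{ -, ], id, num }

Item ::= num Type Decl num contributes {num}.
From Item ::= Body num: Body nullable, take FIRST(Body) ∪ {num} = { -, ], id, num }.
From Item ::= Tail num: add FIRST(Tail) = { -, ], id, num }.
From Item ::= Type - Decl: Type nullable, take FIRST(Type) ∪ {-} = { -, ] }.
Union: FIRST(Item) = { -, ], id, num }.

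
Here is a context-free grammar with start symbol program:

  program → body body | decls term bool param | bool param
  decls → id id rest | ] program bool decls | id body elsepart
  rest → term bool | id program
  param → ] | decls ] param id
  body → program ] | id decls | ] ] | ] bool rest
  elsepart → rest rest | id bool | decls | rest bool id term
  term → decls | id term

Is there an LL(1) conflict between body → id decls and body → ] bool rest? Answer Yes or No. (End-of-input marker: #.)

FIRST(id decls) = { id } and FIRST(] bool rest) = { ] }.
The FIRST sets are disjoint and neither alternative is nullable — no conflict.

No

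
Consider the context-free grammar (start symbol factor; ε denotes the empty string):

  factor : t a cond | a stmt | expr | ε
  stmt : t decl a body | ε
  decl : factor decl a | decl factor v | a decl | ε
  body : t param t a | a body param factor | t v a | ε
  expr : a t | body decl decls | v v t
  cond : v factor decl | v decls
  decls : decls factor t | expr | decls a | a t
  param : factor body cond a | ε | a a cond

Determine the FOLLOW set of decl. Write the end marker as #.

{ #, a, t, v }

In stmt : t decl a body: add FIRST(a body) = { a }.
In decl : factor decl a: add FIRST(a) = { a }.
In decl : decl factor v: add FIRST(factor v) = { a, t, v }.
In decl : a decl: decl is at the end, add FOLLOW(decl) = { #, a, t, v }.
In expr : body decl decls: add FIRST(decls) = { a, t, v }.
In cond : v factor decl: decl is at the end, add FOLLOW(cond) = { #, a, t, v }.
Union: FOLLOW(decl) = { #, a, t, v }.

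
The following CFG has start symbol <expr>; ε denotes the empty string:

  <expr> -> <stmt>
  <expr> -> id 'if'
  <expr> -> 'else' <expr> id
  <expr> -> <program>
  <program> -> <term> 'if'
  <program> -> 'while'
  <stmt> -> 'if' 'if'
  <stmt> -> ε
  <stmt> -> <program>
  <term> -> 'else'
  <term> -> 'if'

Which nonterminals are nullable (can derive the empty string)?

{ <expr>, <stmt> }

Directly nullable (have an ε-production): <stmt>.
<expr> -> <stmt> with every symbol nullable, so <expr> is nullable.
No other nonterminal has a production whose RHS symbols are all nullable.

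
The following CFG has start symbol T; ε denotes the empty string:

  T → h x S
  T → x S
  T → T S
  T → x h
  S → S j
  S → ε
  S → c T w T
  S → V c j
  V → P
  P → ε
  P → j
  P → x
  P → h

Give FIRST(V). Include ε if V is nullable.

{ h, j, x, ε }

From V → P: add FIRST(P) = { h, j, x, ε } (including ε since P is nullable).
Union: FIRST(V) = { h, j, x, ε }.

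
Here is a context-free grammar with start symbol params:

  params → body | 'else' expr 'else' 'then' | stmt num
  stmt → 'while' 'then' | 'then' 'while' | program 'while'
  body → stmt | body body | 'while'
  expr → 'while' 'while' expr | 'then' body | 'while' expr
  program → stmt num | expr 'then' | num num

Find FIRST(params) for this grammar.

{ 'else', 'then', 'while', num }

From params → body: add FIRST(body) = { 'then', 'while', num }.
params → 'else' expr 'else' 'then' contributes {'else'}.
From params → stmt num: add FIRST(stmt) = { 'then', 'while', num }.
Union: FIRST(params) = { 'else', 'then', 'while', num }.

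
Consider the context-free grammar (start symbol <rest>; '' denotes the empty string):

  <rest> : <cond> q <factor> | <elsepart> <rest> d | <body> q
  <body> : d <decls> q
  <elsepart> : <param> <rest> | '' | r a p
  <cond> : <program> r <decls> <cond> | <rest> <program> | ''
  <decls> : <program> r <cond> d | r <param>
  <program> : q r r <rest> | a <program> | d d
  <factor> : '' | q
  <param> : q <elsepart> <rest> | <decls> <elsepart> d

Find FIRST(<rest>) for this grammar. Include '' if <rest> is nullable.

From <rest> : <cond> q <factor>: <cond> nullable, take FIRST(<cond>) ∪ {q} = { a, d, q, r }.
From <rest> : <elsepart> <rest> d: <elsepart> nullable, take FIRST(<elsepart>) ∪ FIRST(<rest>) = { a, d, q, r }.
From <rest> : <body> q: add FIRST(<body>) = { d }.
Union: FIRST(<rest>) = { a, d, q, r }.

{ a, d, q, r }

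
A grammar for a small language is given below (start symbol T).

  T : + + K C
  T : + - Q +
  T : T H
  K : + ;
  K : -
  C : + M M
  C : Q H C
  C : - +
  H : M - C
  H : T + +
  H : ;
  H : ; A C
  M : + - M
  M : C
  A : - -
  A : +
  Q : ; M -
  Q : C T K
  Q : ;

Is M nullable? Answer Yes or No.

No nonterminal in this grammar is nullable.
No production of M has an RHS whose symbols are all nullable, so M is not nullable.

No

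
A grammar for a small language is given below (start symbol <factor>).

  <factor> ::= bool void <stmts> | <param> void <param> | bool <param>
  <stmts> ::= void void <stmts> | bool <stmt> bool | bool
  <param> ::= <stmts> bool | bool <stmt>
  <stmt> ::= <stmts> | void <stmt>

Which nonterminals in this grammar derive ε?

No nonterminal has an empty production or an RHS whose symbols are all nullable.

{ } (none)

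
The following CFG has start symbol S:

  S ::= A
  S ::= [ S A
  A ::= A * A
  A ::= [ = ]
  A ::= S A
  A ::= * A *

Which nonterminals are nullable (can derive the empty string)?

{ } (none)

No nonterminal has an empty production or an RHS whose symbols are all nullable.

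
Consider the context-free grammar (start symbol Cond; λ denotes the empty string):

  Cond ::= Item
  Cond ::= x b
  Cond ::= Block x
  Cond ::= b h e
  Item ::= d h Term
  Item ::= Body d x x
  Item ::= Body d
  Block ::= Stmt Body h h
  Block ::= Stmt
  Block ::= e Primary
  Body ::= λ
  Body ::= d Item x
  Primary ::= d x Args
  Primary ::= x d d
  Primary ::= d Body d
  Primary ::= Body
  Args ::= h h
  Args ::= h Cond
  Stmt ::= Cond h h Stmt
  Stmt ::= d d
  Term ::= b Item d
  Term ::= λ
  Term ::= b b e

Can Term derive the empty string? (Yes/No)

Term has an λ-production, so Term ⇒ λ.

Yes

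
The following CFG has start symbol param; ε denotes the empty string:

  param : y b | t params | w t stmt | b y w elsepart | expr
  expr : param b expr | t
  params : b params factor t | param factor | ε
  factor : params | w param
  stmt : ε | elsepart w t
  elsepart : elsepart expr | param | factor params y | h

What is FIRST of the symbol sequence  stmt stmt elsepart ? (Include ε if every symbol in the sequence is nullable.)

Add FIRST(stmt)\{ε} = { b, h, t, w, y }; stmt is nullable, continue.
Add FIRST(stmt)\{ε} = { b, h, t, w, y }; stmt is nullable, continue.
Add FIRST(elsepart) = { b, h, t, w, y }; elsepart is not nullable, stop.

{ b, h, t, w, y }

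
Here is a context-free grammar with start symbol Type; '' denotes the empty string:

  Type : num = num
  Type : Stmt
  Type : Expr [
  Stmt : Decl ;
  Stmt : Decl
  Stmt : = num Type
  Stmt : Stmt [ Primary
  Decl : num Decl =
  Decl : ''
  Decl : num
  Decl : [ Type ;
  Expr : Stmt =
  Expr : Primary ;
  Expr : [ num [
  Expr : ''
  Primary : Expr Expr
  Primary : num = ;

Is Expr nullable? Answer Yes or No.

Expr has an ''-production, so Expr ⇒ ''.

Yes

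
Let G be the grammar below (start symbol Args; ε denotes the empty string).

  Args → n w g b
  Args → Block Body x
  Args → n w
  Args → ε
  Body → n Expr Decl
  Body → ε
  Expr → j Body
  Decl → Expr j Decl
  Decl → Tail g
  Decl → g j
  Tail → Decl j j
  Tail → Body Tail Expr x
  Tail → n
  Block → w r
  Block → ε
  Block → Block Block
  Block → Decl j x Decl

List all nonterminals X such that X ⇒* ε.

Directly nullable (have an ε-production): Args, Body, Block.
No other nonterminal has a production whose RHS symbols are all nullable.

{ Args, Block, Body }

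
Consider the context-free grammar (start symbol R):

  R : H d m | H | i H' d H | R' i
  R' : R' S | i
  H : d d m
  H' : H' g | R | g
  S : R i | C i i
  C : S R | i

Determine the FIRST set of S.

{ d, i }

From S : R i: add FIRST(R) = { d, i }.
From S : C i i: add FIRST(C) = { d, i }.
Union: FIRST(S) = { d, i }.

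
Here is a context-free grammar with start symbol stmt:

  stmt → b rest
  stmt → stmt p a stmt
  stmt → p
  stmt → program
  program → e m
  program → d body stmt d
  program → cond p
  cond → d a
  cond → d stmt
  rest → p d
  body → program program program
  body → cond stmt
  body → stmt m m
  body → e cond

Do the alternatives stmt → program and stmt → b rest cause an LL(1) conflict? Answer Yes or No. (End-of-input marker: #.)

FIRST(program) = { d, e } and FIRST(b rest) = { b }.
The FIRST sets are disjoint and neither alternative is nullable — no conflict.

No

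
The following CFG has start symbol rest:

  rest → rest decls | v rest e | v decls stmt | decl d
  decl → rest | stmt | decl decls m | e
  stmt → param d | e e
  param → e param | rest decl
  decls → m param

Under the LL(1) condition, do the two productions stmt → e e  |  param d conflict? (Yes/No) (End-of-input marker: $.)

Yes

FIRST(e e) = { e } and FIRST(param d) = { e, v }.
Both contain e, so the two alternatives are not disjoint — LL(1) conflict.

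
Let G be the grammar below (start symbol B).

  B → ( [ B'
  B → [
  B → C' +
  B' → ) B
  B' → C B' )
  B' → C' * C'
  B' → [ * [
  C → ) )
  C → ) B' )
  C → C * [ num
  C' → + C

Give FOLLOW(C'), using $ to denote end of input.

{ $, ), *, + }

In B → C' +: add FIRST(+) = { + }.
In B' → C' * C': add FIRST(* C') = { * }.
In B' → C' * C': C' is at the end, add FOLLOW(B') = { $, ) }.
Union: FOLLOW(C') = { $, ), *, + }.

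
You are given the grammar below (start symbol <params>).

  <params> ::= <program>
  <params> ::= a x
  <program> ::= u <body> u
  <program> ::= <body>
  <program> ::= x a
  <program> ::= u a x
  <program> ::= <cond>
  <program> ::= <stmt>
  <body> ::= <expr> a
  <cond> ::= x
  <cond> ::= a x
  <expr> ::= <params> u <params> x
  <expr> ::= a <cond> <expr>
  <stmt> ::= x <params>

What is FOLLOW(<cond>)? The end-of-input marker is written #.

{ #, a, u, x }

In <program> ::= <cond>: <cond> is at the end, add FOLLOW(<program>) = { #, u, x }.
In <expr> ::= a <cond> <expr>: add FIRST(<expr>) = { a, u, x }.
Union: FOLLOW(<cond>) = { #, a, u, x }.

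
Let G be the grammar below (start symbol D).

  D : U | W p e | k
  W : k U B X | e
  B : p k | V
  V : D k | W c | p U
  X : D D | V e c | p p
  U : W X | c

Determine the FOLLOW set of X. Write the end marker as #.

In W : k U B X: X is at the end, add FOLLOW(W) = { c, e, k, p }.
In U : W X: X is at the end, add FOLLOW(U) = { #, c, e, k, p }.
Union: FOLLOW(X) = { #, c, e, k, p }.

{ #, c, e, k, p }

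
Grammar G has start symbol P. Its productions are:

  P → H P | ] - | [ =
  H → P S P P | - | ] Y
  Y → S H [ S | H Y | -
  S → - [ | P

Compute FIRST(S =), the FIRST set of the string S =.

{ -, [, ] }

Add FIRST(S) = { -, [, ] }; S is not nullable, stop.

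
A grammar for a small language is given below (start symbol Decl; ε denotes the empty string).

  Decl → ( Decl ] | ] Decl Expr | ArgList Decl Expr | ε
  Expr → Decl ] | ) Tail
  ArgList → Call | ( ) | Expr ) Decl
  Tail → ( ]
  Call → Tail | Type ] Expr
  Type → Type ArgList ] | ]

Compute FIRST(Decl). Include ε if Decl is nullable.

{ (, ), ], ε }

Decl → ( Decl ] contributes {(}.
Decl → ] Decl Expr contributes {]}.
From Decl → ArgList Decl Expr: add FIRST(ArgList) = { (, ), ] }.
Decl → ε contributes ε.
Union: FIRST(Decl) = { (, ), ], ε }.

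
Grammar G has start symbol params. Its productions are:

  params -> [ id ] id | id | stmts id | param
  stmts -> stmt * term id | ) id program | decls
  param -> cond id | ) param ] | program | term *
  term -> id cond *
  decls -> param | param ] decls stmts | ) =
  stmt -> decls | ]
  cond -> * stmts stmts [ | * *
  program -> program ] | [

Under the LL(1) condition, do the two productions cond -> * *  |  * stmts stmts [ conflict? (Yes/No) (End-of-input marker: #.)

FIRST(* *) = { * } and FIRST(* stmts stmts [) = { * }.
Both contain *, so the two alternatives are not disjoint — LL(1) conflict.

Yes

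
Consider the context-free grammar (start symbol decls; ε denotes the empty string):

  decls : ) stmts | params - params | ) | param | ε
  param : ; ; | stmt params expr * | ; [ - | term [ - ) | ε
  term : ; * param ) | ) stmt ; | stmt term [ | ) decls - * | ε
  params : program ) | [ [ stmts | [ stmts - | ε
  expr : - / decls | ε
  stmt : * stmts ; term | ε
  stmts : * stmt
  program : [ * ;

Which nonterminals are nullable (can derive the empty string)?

{ decls, expr, param, params, stmt, term }

Directly nullable (have an ε-production): decls, param, term, params, expr, stmt.
No other nonterminal has a production whose RHS symbols are all nullable.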